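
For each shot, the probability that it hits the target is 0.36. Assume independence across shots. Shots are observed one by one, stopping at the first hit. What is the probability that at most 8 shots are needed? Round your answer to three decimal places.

Y = number of shots to the first success; geometric, p = 0.36.
P(Y ≤ 8) = 1 − (1−p)^8 = 1 − 0.02815 = 0.97185

0.972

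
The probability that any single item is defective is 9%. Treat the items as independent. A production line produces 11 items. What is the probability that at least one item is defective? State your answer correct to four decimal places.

0.6456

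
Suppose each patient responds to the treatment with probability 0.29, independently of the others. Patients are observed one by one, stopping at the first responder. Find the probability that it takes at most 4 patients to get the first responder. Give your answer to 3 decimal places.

0.746

Y = number of patients to the first success; geometric, p = 0.29.
P(Y ≤ 4) = 1 − (1−p)^4 = 1 − 0.25412 = 0.74588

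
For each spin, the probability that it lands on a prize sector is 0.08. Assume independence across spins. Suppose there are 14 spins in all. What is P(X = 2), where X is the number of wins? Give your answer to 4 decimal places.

0.2141

X ~ Binomial(n=14, p=0.08).
P(X=2) = C(14,2) · p^2 · (1−p)^12
= 91 · 0.0064 · 0.36767 = 0.214129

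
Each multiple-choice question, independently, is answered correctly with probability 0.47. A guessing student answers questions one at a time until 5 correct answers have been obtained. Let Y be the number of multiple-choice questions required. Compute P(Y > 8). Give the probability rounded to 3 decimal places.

0.700

Needing more than 8 multiple-choice questions ⇔ fewer than 5 successes in the first 8. With X ~ Binomial(8, 0.47), P(Y > 8) = P(X ≤ 4).
  k=0: C(8,0)·0.47^0·0.53^8 = 0.00623
  k=1: C(8,1)·0.47^1·0.53^7 = 0.04417
  k=2: C(8,2)·0.47^2·0.53^6 = 0.13709
  k=3: C(8,3)·0.47^3·0.53^5 = 0.24314
  k=4: C(8,4)·0.47^4·0.53^4 = 0.26952
P(X ≤ 4) = 0.70015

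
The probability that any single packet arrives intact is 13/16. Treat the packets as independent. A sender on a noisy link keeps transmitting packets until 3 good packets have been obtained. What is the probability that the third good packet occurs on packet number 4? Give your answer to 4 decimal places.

0.3017

Y = trial on which the third success occurs; negative binomial, r=3, p=0.8125.
P(Y=4) = C(3,2) · p^3 · (1−p)^1
= 3 · 0.53638 · 0.1875 = 0.301712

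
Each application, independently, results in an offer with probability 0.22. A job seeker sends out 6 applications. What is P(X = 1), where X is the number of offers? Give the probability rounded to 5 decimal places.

0.38111

X ~ Binomial(n=6, p=0.22).
P(X=1) = C(6,1) · p^1 · (1−p)^5
= 6 · 0.22 · 0.28872 = 0.3811070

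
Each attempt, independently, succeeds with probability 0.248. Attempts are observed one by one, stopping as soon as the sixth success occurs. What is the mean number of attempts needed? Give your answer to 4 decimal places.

24.1935

Y = total attempts until the sixth success; negative binomial with r=6, p=0.248.
E[Y] = r / p = 6 / 0.248 = 24.193548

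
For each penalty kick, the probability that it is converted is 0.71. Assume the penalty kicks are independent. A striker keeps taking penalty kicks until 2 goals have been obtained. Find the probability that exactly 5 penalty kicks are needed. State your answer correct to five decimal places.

Y = trial on which the second success occurs; negative binomial, r=2, p=0.71.
P(Y=5) = C(4,1) · p^2 · (1−p)^3
= 4 · 0.5041 · 0.024389 = 0.0491780

0.04918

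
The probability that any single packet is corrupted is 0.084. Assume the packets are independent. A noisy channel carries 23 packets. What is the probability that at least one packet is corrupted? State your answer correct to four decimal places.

P(at least one) = 1 − P(none) = 1 − (1 − 0.084)^23
= 1 − 0.132922 = 0.867078

0.8671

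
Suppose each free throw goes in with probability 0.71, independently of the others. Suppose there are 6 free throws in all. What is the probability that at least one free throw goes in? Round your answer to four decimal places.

P(at least one) = 1 − P(none) = 1 − (1 − 0.71)^6
= 1 − 0.000595 = 0.999405

0.9994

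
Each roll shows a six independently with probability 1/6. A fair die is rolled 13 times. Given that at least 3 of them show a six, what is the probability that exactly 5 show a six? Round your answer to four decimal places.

0.1035

X ~ Binomial(13, 0.166667). Want P(X=5 | X≥3) = P(X=5) / P(X≥3).
P(X=5) = C(13,5)·0.166667^5·0.833333^8 = 0.038492
P(X≥3) = 1 − 0.093464 − 0.243006 − 0.291607 = 0.371923
Ratio = 0.038492 / 0.371923 = 0.103495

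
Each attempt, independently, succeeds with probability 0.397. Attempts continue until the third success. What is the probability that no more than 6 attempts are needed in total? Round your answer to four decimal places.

0.4495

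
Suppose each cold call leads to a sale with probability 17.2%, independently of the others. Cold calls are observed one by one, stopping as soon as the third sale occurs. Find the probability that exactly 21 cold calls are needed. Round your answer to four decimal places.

0.0324

Y = trial on which the third success occurs; negative binomial, r=3, p=0.172.
P(Y=21) = C(20,2) · p^3 · (1−p)^18
= 190 · 0.0050884 · 0.033462 = 0.032351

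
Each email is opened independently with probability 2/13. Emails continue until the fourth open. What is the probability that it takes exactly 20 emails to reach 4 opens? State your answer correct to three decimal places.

Y = trial on which the fourth success occurs; negative binomial, r=4, p=0.153846.
P(Y=20) = C(19,3) · p^4 · (1−p)^16
= 969 · 0.0005602 · 0.069054 = 0.03749

0.037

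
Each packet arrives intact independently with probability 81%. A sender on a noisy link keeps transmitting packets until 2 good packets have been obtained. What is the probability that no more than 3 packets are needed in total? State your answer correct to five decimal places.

0.90542

Finishing within 3 packets ⇔ at least 2 successes in the first 3. With X ~ Binomial(3, 0.81), P(Y ≤ 3) = 1 − P(X ≤ 1).
  k=0: C(3,0)·0.81^0·0.19^3 = 0.0068590
  k=1: C(3,1)·0.81^1·0.19^2 = 0.0877230
1 − 0.0945820 = 0.9054180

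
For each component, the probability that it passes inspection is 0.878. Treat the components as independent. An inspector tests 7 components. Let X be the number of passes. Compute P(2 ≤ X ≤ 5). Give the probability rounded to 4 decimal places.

0.2065

X ~ Binomial(7, 0.878); P(2 ≤ X ≤ 5) = Σ C(7,k) p^k (1−p)^(7−k) over k:
  k=2: C(7,2)·0.878^2·0.122^5 = 0.000438
  k=3: C(7,3)·0.878^3·0.122^4 = 0.005248
  k=4: C(7,4)·0.878^4·0.122^3 = 0.037768
  k=5: C(7,5)·0.878^5·0.122^2 = 0.163084
Total = 0.206538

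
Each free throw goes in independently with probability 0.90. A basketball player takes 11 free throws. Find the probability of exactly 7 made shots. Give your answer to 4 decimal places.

0.0158

X ~ Binomial(n=11, p=0.90).
P(X=7) = C(11,7) · p^7 · (1−p)^4
= 330 · 0.4783 · 0.0001 = 0.015784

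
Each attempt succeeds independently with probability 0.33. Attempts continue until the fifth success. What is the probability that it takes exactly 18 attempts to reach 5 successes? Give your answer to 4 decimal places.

0.0511

Y = trial on which the fifth success occurs; negative binomial, r=5, p=0.33.
P(Y=18) = C(17,4) · p^5 · (1−p)^13
= 2380 · 0.0039135 · 0.0054824 = 0.051065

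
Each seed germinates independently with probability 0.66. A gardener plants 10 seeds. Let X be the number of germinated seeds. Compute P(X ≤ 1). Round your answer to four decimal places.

0.0004

X ~ Binomial(10, 0.66); P(X ≤ 1) = Σ C(10,k) p^k (1−p)^(10−k) over k:
  k=0: C(10,0)·0.66^0·0.34^10 = 0.000021
  k=1: C(10,1)·0.66^1·0.34^9 = 0.000401
Total = 0.000421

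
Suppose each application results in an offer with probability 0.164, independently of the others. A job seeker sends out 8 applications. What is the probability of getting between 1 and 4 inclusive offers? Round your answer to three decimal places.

X ~ Binomial(8, 0.164); P(1 ≤ X ≤ 4) = Σ C(8,k) p^k (1−p)^(8−k) over k:
  k=1: C(8,1)·0.164^1·0.836^7 = 0.37444
  k=2: C(8,2)·0.164^2·0.836^6 = 0.25709
  k=3: C(8,3)·0.164^3·0.836^5 = 0.10087
  k=4: C(8,4)·0.164^4·0.836^4 = 0.02473
Total = 0.75713

0.757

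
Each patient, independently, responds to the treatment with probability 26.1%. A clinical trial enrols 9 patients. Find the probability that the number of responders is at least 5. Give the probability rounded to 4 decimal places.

X ~ Binomial(9, 0.261); P(X ≥ 5) = Σ C(9,k) p^k (1−p)^(9−k) over k:
  k=5: C(9,5)·0.261^5·0.739^4 = 0.045515
  k=6: C(9,6)·0.261^6·0.739^3 = 0.010717
  k=7: C(9,7)·0.261^7·0.739^2 = 0.001622
  k=8: C(9,8)·0.261^8·0.739^1 = 0.000143
  k=9: C(9,9)·0.261^9·0.739^0 = 0.000006
Total = 0.058002

0.0580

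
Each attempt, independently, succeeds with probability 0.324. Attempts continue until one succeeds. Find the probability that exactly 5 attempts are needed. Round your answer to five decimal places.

Geometric (trials to first success), p = 0.324.
P(Y = 5) = (1−p)^4 · p = 0.20883 · 0.324 = 0.0676600

0.06766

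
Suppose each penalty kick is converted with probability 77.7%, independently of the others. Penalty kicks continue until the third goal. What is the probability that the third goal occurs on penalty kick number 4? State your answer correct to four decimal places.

Y = trial on which the third success occurs; negative binomial, r=3, p=0.777.
P(Y=4) = C(3,2) · p^3 · (1−p)^1
= 3 · 0.4691 · 0.223 = 0.313826

0.3138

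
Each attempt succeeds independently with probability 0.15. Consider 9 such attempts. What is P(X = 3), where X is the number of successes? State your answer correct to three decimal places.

X ~ Binomial(n=9, p=0.15).
P(X=3) = C(9,3) · p^3 · (1−p)^6
= 84 · 0.003375 · 0.37715 = 0.10692

0.107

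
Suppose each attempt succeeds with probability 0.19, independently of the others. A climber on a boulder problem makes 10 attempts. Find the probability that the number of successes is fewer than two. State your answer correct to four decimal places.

0.4068

X ~ Binomial(10, 0.19); P(X ≤ 1) = Σ C(10,k) p^k (1−p)^(10−k) over k:
  k=0: C(10,0)·0.19^0·0.81^10 = 0.121577
  k=1: C(10,1)·0.19^1·0.81^9 = 0.285180
Total = 0.406756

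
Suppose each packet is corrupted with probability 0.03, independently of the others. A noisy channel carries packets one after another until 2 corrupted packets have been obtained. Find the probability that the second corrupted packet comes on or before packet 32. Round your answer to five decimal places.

0.24927

Finishing within 32 packets ⇔ at least 2 successes in the first 32. With X ~ Binomial(32, 0.03), P(Y ≤ 32) = 1 − P(X ≤ 1).
  k=0: C(32,0)·0.03^0·0.97^32 = 0.3773076
  k=1: C(32,1)·0.03^1·0.97^31 = 0.3734178
1 − 0.7507253 = 0.2492747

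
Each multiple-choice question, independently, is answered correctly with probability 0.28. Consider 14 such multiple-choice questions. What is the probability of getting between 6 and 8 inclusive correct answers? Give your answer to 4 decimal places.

0.1668

X ~ Binomial(14, 0.28); P(6 ≤ X ≤ 8) = Σ C(14,k) p^k (1−p)^(14−k) over k:
  k=6: C(14,6)·0.28^6·0.72^8 = 0.104511
  k=7: C(14,7)·0.28^7·0.72^7 = 0.046449
  k=8: C(14,8)·0.28^8·0.72^6 = 0.015806
Total = 0.166767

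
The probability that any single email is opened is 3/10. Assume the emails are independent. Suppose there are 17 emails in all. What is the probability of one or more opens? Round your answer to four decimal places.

P(at least one) = 1 − P(none) = 1 − (1 − 0.30)^17
= 1 − 0.002326 = 0.997674

0.9977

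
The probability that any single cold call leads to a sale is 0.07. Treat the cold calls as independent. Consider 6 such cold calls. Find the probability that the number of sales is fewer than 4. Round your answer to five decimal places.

0.99968

X ~ Binomial(6, 0.07); P(X ≤ 3) = Σ C(6,k) p^k (1−p)^(6−k) over k:
  k=0: C(6,0)·0.07^0·0.93^6 = 0.6469902
  k=1: C(6,1)·0.07^1·0.93^5 = 0.2921891
  k=2: C(6,2)·0.07^2·0.93^4 = 0.0549818
  k=3: C(6,3)·0.07^3·0.93^3 = 0.0055179
Total = 0.9996790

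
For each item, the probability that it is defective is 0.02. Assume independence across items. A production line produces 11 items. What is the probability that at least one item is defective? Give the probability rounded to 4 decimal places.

P(at least one) = 1 − P(none) = 1 − (1 − 0.02)^11
= 1 − 0.800731 = 0.199269

0.1993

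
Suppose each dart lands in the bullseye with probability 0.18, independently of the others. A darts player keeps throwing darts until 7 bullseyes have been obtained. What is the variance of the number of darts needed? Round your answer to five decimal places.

177.16049

Y = total darts until the seventh success; negative binomial with r=7, p=0.18.
Var(Y) = r(1−p)/p² = 7·0.82 / 0.18² = 177.1604938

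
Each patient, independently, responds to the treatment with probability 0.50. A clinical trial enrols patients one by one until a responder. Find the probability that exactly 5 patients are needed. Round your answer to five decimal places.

0.03125

Geometric (trials to first success), p = 0.50.
P(Y = 5) = (1−p)^4 · p = 0.0625 · 0.50 = 0.0312500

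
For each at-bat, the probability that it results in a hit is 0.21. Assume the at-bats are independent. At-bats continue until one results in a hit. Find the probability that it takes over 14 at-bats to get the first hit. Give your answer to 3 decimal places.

0.037

Y = number of at-bats to the first success; geometric, p = 0.21.
P(Y > 14) = P(first 14 all fail) = (1−p)^14 = 0.03688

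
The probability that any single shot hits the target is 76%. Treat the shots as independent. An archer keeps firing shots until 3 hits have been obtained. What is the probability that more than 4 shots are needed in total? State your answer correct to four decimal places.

Needing more than 4 shots ⇔ fewer than 3 successes in the first 4. With X ~ Binomial(4, 0.76), P(Y > 4) = P(X ≤ 2).
  k=0: C(4,0)·0.76^0·0.24^4 = 0.003318
  k=1: C(4,1)·0.76^1·0.24^3 = 0.042025
  k=2: C(4,2)·0.76^2·0.24^2 = 0.199619
P(X ≤ 2) = 0.244961

0.2450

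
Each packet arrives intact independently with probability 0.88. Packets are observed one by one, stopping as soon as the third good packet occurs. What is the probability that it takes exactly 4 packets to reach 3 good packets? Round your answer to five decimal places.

0.24533

Y = trial on which the third success occurs; negative binomial, r=3, p=0.88.
P(Y=4) = C(3,2) · p^3 · (1−p)^1
= 3 · 0.68147 · 0.12 = 0.2453299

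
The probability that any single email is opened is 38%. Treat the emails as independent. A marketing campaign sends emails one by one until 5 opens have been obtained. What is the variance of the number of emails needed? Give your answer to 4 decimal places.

Y = total emails until the fifth success; negative binomial with r=5, p=0.38.
Var(Y) = r(1−p)/p² = 5·0.62 / 0.38² = 21.468144

21.4681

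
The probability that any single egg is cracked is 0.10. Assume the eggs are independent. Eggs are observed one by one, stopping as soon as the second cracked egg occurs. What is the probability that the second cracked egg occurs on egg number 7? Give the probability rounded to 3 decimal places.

0.035

Y = trial on which the second success occurs; negative binomial, r=2, p=0.10.
P(Y=7) = C(6,1) · p^2 · (1−p)^5
= 6 · 0.01 · 0.59049 = 0.03543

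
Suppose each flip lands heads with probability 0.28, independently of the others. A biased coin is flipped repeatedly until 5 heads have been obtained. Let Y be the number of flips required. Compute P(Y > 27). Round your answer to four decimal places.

0.0897

Needing more than 27 flips ⇔ fewer than 5 successes in the first 27. With X ~ Binomial(27, 0.28), P(Y > 27) = P(X ≤ 4).
  k=0: C(27,0)·0.28^0·0.72^27 = 0.000141
  k=1: C(27,1)·0.28^1·0.72^26 = 0.001476
  k=2: C(27,2)·0.28^2·0.72^25 = 0.007463
  k=3: C(27,3)·0.28^3·0.72^24 = 0.024187
  k=4: C(27,4)·0.28^4·0.72^23 = 0.056436
P(X ≤ 4) = 0.089703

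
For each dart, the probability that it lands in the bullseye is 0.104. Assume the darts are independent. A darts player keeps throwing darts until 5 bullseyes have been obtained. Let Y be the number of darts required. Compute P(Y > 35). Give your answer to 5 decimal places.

Needing more than 35 darts ⇔ fewer than 5 successes in the first 35. With X ~ Binomial(35, 0.104), P(Y > 35) = P(X ≤ 4).
  k=0: C(35,0)·0.104^0·0.896^35 = 0.0214181
  k=1: C(35,1)·0.104^1·0.896^34 = 0.0870109
  k=2: C(35,2)·0.104^2·0.896^33 = 0.1716912
  k=3: C(35,3)·0.104^3·0.896^32 = 0.2192128
  k=4: C(35,4)·0.104^4·0.896^31 = 0.2035548
P(X ≤ 4) = 0.7028878

0.70289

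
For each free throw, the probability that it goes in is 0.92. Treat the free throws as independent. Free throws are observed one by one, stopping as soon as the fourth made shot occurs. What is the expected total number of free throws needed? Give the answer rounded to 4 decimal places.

4.3478

Y = total free throws until the fourth success; negative binomial with r=4, p=0.92.
E[Y] = r / p = 4 / 0.92 = 4.347826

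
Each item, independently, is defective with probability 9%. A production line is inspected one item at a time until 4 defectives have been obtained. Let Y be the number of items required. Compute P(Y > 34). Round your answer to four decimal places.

0.6333

Needing more than 34 items ⇔ fewer than 4 successes in the first 34. With X ~ Binomial(34, 0.09), P(Y > 34) = P(X ≤ 3).
  k=0: C(34,0)·0.09^0·0.91^34 = 0.040496
  k=1: C(34,1)·0.09^1·0.91^33 = 0.136172
  k=2: C(34,2)·0.09^2·0.91^32 = 0.222215
  k=3: C(34,3)·0.09^3·0.91^31 = 0.234424
P(X ≤ 3) = 0.633306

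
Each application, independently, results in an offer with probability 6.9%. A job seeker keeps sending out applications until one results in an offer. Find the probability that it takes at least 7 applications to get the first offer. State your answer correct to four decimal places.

0.6512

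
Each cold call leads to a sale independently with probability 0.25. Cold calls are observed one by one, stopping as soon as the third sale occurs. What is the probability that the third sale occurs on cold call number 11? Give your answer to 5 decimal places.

Y = trial on which the third success occurs; negative binomial, r=3, p=0.25.
P(Y=11) = C(10,2) · p^3 · (1−p)^8
= 45 · 0.015625 · 0.10011 = 0.0703919

0.07039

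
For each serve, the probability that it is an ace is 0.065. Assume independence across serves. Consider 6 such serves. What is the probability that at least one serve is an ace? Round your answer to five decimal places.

0.33186

P(at least one) = 1 − P(none) = 1 − (1 − 0.065)^6
= 1 − 0.6681434 = 0.3318566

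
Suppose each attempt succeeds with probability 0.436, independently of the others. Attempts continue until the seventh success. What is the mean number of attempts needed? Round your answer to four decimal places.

Y = total attempts until the seventh success; negative binomial with r=7, p=0.436.
E[Y] = r / p = 7 / 0.436 = 16.055046

16.0550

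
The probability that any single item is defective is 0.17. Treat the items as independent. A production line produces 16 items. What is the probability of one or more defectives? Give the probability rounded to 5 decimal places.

P(at least one) = 1 − P(none) = 1 − (1 − 0.17)^16
= 1 − 0.0507282 = 0.9492718

0.94927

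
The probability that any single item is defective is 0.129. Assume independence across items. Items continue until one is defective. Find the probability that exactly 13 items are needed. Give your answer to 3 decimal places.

0.025

Geometric (trials to first success), p = 0.129.
P(Y = 13) = (1−p)^12 · p = 0.19064 · 0.129 = 0.02459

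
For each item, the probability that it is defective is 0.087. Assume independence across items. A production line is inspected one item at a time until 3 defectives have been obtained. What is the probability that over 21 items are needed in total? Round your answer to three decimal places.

0.726

Needing more than 21 items ⇔ fewer than 3 successes in the first 21. With X ~ Binomial(21, 0.087), P(Y > 21) = P(X ≤ 2).
  k=0: C(21,0)·0.087^0·0.913^21 = 0.14787
  k=1: C(21,1)·0.087^1·0.913^20 = 0.29591
  k=2: C(21,2)·0.087^2·0.913^19 = 0.28197
P(X ≤ 2) = 0.72575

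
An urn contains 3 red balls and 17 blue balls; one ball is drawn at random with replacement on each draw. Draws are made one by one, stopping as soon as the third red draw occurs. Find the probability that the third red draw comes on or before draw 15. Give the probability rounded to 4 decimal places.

Finishing within 15 draws ⇔ at least 3 successes in the first 15. With X ~ Binomial(15, 0.15), P(Y ≤ 15) = 1 − P(X ≤ 2).
  k=0: C(15,0)·0.15^0·0.85^15 = 0.087354
  k=1: C(15,1)·0.15^1·0.85^14 = 0.231232
  k=2: C(15,2)·0.15^2·0.85^13 = 0.285639
1 − 0.604225 = 0.395775

0.3958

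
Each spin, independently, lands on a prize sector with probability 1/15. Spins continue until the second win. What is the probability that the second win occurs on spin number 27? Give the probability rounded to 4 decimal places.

0.0206

Y = trial on which the second success occurs; negative binomial, r=2, p=0.066667.
P(Y=27) = C(26,1) · p^2 · (1−p)^25
= 26 · 0.0044444 · 0.1782 = 0.020593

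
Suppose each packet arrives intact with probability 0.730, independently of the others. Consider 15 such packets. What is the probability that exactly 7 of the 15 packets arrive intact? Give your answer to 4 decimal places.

0.0201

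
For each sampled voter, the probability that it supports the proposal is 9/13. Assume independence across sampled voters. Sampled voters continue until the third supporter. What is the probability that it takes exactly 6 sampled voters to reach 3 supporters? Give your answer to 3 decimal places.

0.097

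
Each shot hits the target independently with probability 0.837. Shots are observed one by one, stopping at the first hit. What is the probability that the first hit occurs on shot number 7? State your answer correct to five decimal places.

0.00002

Geometric (trials to first success), p = 0.837.
P(Y = 7) = (1−p)^6 · p = 1.8755e-05 · 0.837 = 0.0000157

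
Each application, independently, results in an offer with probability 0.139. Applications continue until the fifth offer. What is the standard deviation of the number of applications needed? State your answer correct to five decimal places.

Y = total applications until the fifth success; negative binomial with r=5, p=0.139.
SD(Y) = √[r(1−p)/p²] = √(222.8145541) = 14.9269740

14.92697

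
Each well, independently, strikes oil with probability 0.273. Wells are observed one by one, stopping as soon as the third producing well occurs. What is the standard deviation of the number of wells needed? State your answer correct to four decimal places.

5.4096

Y = total wells until the third success; negative binomial with r=3, p=0.273.
SD(Y) = √[r(1−p)/p²] = √(29.263777) = 5.409600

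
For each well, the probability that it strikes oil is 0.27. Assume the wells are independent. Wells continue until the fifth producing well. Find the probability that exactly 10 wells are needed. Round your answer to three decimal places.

0.037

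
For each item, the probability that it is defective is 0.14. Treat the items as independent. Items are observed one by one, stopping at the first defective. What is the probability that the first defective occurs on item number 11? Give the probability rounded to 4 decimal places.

Geometric (trials to first success), p = 0.14.
P(Y = 11) = (1−p)^10 · p = 0.2213 · 0.14 = 0.030982

0.0310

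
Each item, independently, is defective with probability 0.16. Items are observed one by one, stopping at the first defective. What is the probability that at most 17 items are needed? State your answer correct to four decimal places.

Y = number of items to the first success; geometric, p = 0.16.
P(Y ≤ 17) = 1 − (1−p)^17 = 1 − 0.051612 = 0.948388

0.9484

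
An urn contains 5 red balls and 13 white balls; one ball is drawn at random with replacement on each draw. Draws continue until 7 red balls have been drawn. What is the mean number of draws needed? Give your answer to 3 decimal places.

Y = total draws until the seventh success; negative binomial with r=7, p=0.277778.
E[Y] = r / p = 7 / 0.277778 = 25.20000

25.200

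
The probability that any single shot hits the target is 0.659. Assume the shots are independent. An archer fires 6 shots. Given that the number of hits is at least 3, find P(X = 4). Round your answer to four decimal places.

0.3687

X ~ Binomial(6, 0.659). Want P(X=4 | X≥3) = P(X=4) / P(X≥3).
P(X=4) = C(6,4)·0.659^4·0.341^2 = 0.328959
P(X≥3) = 1 − 0.001572 − 0.018231 − 0.088080 = 0.892116
Ratio = 0.328959 / 0.892116 = 0.368740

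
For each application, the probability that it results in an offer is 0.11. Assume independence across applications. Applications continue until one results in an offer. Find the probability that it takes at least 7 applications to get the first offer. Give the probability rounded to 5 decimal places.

0.49698

Y = number of applications to the first success; geometric, p = 0.11.
P(Y > 6) = P(first 6 all fail) = (1−p)^6 = 0.4969813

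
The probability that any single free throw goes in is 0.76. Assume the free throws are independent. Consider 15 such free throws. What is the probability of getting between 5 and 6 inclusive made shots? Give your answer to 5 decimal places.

X ~ Binomial(15, 0.76); P(5 ≤ X ≤ 6) = Σ C(15,k) p^k (1−p)^(15−k) over k:
  k=5: C(15,5)·0.76^5·0.24^10 = 0.0004828
  k=6: C(15,6)·0.76^6·0.24^9 = 0.0025479
Total = 0.0030307

0.00303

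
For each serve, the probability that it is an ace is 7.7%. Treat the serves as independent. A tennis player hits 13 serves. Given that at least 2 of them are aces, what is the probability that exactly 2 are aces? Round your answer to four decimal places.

X ~ Binomial(13, 0.077). Want P(X=2 | X≥2) = P(X=2) / P(X≥2).
P(X=2) = C(13,2)·0.077^2·0.923^11 = 0.191556
P(X≥2) = 1 − 0.352876 − 0.382696 = 0.264428
Ratio = 0.191556 / 0.264428 = 0.724416

0.7244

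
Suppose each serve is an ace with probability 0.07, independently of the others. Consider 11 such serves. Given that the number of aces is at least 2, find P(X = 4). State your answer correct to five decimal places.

0.02690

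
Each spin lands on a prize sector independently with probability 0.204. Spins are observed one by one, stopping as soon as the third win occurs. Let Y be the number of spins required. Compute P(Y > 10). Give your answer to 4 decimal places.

0.6657

Needing more than 10 spins ⇔ fewer than 3 successes in the first 10. With X ~ Binomial(10, 0.204), P(Y > 10) = P(X ≤ 2).
  k=0: C(10,0)·0.204^0·0.796^10 = 0.102125
  k=1: C(10,1)·0.204^1·0.796^9 = 0.261727
  k=2: C(10,2)·0.204^2·0.796^8 = 0.301840
P(X ≤ 2) = 0.665692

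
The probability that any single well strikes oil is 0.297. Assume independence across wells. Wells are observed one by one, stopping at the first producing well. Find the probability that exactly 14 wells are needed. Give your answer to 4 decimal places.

Geometric (trials to first success), p = 0.297.
P(Y = 14) = (1−p)^13 · p = 0.010243 · 0.297 = 0.003042

0.0030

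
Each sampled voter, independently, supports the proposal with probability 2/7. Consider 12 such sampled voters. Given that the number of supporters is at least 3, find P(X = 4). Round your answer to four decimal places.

0.3142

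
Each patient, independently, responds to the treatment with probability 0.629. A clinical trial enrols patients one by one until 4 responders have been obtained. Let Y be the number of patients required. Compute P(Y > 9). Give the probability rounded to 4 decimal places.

Needing more than 9 patients ⇔ fewer than 4 successes in the first 9. With X ~ Binomial(9, 0.629), P(Y > 9) = P(X ≤ 3).
  k=0: C(9,0)·0.629^0·0.371^9 = 0.000133
  k=1: C(9,1)·0.629^1·0.371^8 = 0.002032
  k=2: C(9,2)·0.629^2·0.371^7 = 0.013779
  k=3: C(9,3)·0.629^3·0.371^6 = 0.054510
P(X ≤ 3) = 0.070454

0.0705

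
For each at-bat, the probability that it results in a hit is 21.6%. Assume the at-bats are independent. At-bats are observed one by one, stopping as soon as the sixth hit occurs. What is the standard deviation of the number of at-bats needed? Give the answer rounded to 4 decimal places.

10.0411

Y = total at-bats until the sixth success; negative binomial with r=6, p=0.216.
SD(Y) = √[r(1−p)/p²] = √(100.823045) = 10.041068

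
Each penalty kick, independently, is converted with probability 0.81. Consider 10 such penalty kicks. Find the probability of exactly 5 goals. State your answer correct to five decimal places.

X ~ Binomial(n=10, p=0.81).
P(X=5) = C(10,5) · p^5 · (1−p)^5
= 252 · 0.34868 · 0.00024761 = 0.0217567

0.02176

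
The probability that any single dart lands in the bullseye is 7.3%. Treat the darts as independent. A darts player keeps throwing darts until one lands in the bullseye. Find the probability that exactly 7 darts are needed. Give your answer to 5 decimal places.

0.04632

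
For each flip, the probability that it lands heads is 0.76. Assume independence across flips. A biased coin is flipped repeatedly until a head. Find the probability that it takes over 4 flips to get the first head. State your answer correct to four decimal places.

Y = number of flips to the first success; geometric, p = 0.76.
P(Y > 4) = P(first 4 all fail) = (1−p)^4 = 0.003318

0.0033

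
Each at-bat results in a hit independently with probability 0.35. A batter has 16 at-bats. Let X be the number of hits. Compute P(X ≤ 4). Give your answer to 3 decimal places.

0.289

X ~ Binomial(16, 0.35); P(X ≤ 4) = Σ C(16,k) p^k (1−p)^(16−k) over k:
  k=0: C(16,0)·0.35^0·0.65^16 = 0.00102
  k=1: C(16,1)·0.35^1·0.65^15 = 0.00875
  k=2: C(16,2)·0.35^2·0.65^14 = 0.03533
  k=3: C(16,3)·0.35^3·0.65^13 = 0.08877
  k=4: C(16,4)·0.35^4·0.65^12 = 0.15535
Total = 0.28921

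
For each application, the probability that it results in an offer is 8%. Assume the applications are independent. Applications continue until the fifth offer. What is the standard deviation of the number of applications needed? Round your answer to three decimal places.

Y = total applications until the fifth success; negative binomial with r=5, p=0.08.
SD(Y) = √[r(1−p)/p²] = √(718.75000) = 26.80951

26.810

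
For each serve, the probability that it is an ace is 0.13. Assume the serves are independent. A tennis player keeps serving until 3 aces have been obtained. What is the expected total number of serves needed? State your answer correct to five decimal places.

Y = total serves until the third success; negative binomial with r=3, p=0.13.
E[Y] = r / p = 3 / 0.13 = 23.0769231

23.07692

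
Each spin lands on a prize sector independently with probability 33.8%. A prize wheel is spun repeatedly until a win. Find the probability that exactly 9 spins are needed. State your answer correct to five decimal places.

Geometric (trials to first success), p = 0.338.
P(Y = 9) = (1−p)^8 · p = 0.036886 · 0.338 = 0.0124675

0.01247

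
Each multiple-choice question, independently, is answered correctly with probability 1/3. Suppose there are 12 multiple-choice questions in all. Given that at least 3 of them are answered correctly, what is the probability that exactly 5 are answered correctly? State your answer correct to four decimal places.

0.2329

X ~ Binomial(12, 0.333333). Want P(X=5 | X≥3) = P(X=5) / P(X≥3).
P(X=5) = C(12,5)·0.333333^5·0.666667^7 = 0.190757
P(X≥3) = 1 − 0.007707 − 0.046244 − 0.127171 = 0.818877
Ratio = 0.190757 / 0.818877 = 0.232949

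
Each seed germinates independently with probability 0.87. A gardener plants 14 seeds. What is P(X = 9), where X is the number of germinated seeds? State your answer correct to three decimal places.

0.021

X ~ Binomial(n=14, p=0.87).
P(X=9) = C(14,9) · p^9 · (1−p)^5
= 2002 · 0.28554 · 3.7129e-05 = 0.02123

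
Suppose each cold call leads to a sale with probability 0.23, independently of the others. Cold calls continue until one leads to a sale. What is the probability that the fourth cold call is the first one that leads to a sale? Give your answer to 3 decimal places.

0.105

Geometric (trials to first success), p = 0.23.
P(Y = 4) = (1−p)^3 · p = 0.45653 · 0.23 = 0.10500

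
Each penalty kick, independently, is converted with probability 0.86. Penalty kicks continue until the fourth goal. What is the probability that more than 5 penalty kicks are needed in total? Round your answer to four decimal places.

0.1467

Needing more than 5 penalty kicks ⇔ fewer than 4 successes in the first 5. With X ~ Binomial(5, 0.86), P(Y > 5) = P(X ≤ 3).
  k=0: C(5,0)·0.86^0·0.14^5 = 0.000054
  k=1: C(5,1)·0.86^1·0.14^4 = 0.001652
  k=2: C(5,2)·0.86^2·0.14^3 = 0.020295
  k=3: C(5,3)·0.86^3·0.14^2 = 0.124667
P(X ≤ 3) = 0.146667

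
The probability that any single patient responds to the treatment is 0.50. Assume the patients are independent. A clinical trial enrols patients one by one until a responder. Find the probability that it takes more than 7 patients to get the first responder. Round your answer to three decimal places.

0.008

Y = number of patients to the first success; geometric, p = 0.50.
P(Y > 7) = P(first 7 all fail) = (1−p)^7 = 0.00781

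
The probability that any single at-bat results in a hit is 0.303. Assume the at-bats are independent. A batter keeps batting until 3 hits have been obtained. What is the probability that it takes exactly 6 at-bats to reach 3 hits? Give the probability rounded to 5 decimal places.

0.09419

Y = trial on which the third success occurs; negative binomial, r=3, p=0.303.
P(Y=6) = C(5,2) · p^3 · (1−p)^3
= 10 · 0.027818 · 0.33861 = 0.0941946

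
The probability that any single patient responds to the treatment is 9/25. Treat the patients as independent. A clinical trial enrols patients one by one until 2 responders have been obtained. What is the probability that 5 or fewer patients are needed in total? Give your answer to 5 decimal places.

Finishing within 5 patients ⇔ at least 2 successes in the first 5. With X ~ Binomial(5, 0.36), P(Y ≤ 5) = 1 − P(X ≤ 1).
  k=0: C(5,0)·0.36^0·0.64^5 = 0.1073742
  k=1: C(5,1)·0.36^1·0.64^4 = 0.3019899
1 − 0.4093641 = 0.5906359

0.59064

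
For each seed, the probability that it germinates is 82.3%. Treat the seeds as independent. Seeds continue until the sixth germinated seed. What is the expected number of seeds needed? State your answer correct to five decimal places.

7.29040

Y = total seeds until the sixth success; negative binomial with r=6, p=0.823.
E[Y] = r / p = 6 / 0.823 = 7.2904010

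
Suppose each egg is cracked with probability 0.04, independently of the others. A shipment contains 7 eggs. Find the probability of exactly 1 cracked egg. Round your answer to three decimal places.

X ~ Binomial(n=7, p=0.04).
P(X=1) = C(7,1) · p^1 · (1−p)^6
= 7 · 0.04 · 0.78276 = 0.21917

0.219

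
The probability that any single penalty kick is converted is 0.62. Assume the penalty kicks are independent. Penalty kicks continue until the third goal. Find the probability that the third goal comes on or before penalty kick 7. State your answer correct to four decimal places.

Finishing within 7 penalty kicks ⇔ at least 3 successes in the first 7. With X ~ Binomial(7, 0.62), P(Y ≤ 7) = 1 − P(X ≤ 2).
  k=0: C(7,0)·0.62^0·0.38^7 = 0.001144
  k=1: C(7,1)·0.62^1·0.38^6 = 0.013067
  k=2: C(7,2)·0.62^2·0.38^5 = 0.063962
1 − 0.078173 = 0.921827

0.9218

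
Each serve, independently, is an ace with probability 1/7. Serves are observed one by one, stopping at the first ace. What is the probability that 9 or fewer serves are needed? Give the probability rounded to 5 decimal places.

0.75027

Y = number of serves to the first success; geometric, p = 0.142857.
P(Y ≤ 9) = 1 − (1−p)^9 = 1 − 0.2497347 = 0.7502653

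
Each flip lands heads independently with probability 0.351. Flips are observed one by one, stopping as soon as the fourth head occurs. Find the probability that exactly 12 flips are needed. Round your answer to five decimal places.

Y = trial on which the fourth success occurs; negative binomial, r=4, p=0.351.
P(Y=12) = C(11,3) · p^4 · (1−p)^8
= 165 · 0.015178 · 0.031474 = 0.0788261

0.07883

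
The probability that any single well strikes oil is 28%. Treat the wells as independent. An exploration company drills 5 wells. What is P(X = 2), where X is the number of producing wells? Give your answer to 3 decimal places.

X ~ Binomial(n=5, p=0.28).
P(X=2) = C(5,2) · p^2 · (1−p)^3
= 10 · 0.0784 · 0.37325 = 0.29263

0.293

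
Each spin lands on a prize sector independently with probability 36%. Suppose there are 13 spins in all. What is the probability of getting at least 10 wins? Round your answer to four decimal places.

0.0032

X ~ Binomial(13, 0.36); P(X ≥ 10) = Σ C(13,k) p^k (1−p)^(13−k) over k:
  k=10: C(13,10)·0.36^10·0.64^3 = 0.002741
  k=11: C(13,11)·0.36^11·0.64^2 = 0.000421
  k=12: C(13,12)·0.36^12·0.64^1 = 0.000039
  k=13: C(13,13)·0.36^13·0.64^0 = 0.000002
Total = 0.003203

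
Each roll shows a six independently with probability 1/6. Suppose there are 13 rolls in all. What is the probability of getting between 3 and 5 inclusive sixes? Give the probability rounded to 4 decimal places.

X ~ Binomial(13, 0.166667); P(3 ≤ X ≤ 5) = Σ C(13,k) p^k (1−p)^(13−k) over k:
  k=3: C(13,3)·0.166667^3·0.833333^10 = 0.213845
  k=4: C(13,4)·0.166667^4·0.833333^9 = 0.106923
  k=5: C(13,5)·0.166667^5·0.833333^8 = 0.038492
Total = 0.359260

0.3593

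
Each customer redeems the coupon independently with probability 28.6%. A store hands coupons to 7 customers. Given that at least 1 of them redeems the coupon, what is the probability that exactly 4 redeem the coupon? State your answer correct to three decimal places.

0.094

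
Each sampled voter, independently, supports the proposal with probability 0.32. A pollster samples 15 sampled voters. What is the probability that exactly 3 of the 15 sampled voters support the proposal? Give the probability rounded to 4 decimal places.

0.1457

X ~ Binomial(n=15, p=0.32).
P(X=3) = C(15,3) · p^3 · (1−p)^12
= 455 · 0.032768 · 0.0097748 = 0.145736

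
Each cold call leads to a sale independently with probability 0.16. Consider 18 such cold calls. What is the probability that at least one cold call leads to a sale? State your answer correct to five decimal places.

P(at least one) = 1 − P(none) = 1 − (1 − 0.16)^18
= 1 − 0.0433538 = 0.9566462

0.95665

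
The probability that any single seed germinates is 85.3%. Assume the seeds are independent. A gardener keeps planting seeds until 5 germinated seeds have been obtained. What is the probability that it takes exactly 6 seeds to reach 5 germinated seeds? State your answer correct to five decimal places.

Y = trial on which the fifth success occurs; negative binomial, r=5, p=0.853.
P(Y=6) = C(5,4) · p^5 · (1−p)^1
= 5 · 0.45159 · 0.147 = 0.3319193

0.33192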